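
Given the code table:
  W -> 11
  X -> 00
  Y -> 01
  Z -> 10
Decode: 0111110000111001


Decoding:
01 -> Y
11 -> W
11 -> W
00 -> X
00 -> X
11 -> W
10 -> Z
01 -> Y


Result: YWWXXWZY


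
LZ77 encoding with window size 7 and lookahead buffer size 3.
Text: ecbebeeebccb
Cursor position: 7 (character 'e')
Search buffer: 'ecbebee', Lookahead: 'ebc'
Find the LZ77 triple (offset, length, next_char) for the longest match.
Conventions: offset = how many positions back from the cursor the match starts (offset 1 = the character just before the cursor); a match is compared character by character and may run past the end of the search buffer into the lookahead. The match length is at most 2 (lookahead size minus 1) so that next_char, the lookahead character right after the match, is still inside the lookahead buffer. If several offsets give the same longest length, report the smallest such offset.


Try each offset into the search buffer:
  offset=1 (pos 6, char 'e'): match length 1
  offset=2 (pos 5, char 'e'): match length 1
  offset=3 (pos 4, char 'b'): match length 0
  offset=4 (pos 3, char 'e'): match length 2
  offset=5 (pos 2, char 'b'): match length 0
  offset=6 (pos 1, char 'c'): match length 0
  offset=7 (pos 0, char 'e'): match length 1
Longest match has length 2 at offset 4.
next_char = character at position 7 + 2 = 9 -> 'c'

Best match: offset=4, length=2 (matching 'eb' starting at position 3)
LZ77 triple: (4, 2, 'c')


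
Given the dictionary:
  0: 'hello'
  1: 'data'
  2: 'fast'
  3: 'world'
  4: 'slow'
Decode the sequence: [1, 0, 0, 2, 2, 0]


Look up each index in the dictionary:
  1 -> 'data'
  0 -> 'hello'
  0 -> 'hello'
  2 -> 'fast'
  2 -> 'fast'
  0 -> 'hello'

Decoded: "data hello hello fast fast hello"


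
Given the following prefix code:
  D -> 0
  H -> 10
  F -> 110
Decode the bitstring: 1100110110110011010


Decoding step by step:
Bits 110 -> F
Bits 0 -> D
Bits 110 -> F
Bits 110 -> F
Bits 110 -> F
Bits 0 -> D
Bits 110 -> F
Bits 10 -> H


Decoded message: FDFFFDFH


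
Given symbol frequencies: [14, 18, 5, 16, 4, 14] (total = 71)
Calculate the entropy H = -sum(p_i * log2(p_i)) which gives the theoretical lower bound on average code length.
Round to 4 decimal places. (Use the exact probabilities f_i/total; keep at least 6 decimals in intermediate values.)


Per-symbol terms -p_i * log2(p_i) with p_i = f_i/71:
  p = 14/71 = 0.197183: log2(p) = -2.342392, -p*log2(p) = 0.461880
  p = 18/71 = 0.253521: log2(p) = -1.979822, -p*log2(p) = 0.501927
  p = 5/71 = 0.070423: log2(p) = -3.827819, -p*log2(p) = 0.269565
  p = 16/71 = 0.225352: log2(p) = -2.149747, -p*log2(p) = 0.484450
  p = 4/71 = 0.056338: log2(p) = -4.149747, -p*log2(p) = 0.233789
  p = 14/71 = 0.197183: log2(p) = -2.342392, -p*log2(p) = 0.461880
H = 0.461880 + 0.501927 + 0.269565 + 0.484450 + 0.233789 + 0.461880 = 2.413491

H = 2.4135 bits/symbol


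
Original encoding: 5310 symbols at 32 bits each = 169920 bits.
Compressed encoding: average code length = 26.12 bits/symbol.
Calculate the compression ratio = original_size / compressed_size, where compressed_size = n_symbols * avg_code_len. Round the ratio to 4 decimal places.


original_size = n_symbols * orig_bits = 5310 * 32 = 169920 bits
compressed_size = n_symbols * avg_code_len = 5310 * 26.12 = 138697.2 bits
ratio = original_size / compressed_size = 169920 / 138697.2 = 1.2251

Compression ratio = 1.2251


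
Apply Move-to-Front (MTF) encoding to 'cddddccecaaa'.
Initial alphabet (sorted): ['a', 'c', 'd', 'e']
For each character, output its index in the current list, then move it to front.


MTF encoding:
'c': index 1 in ['a', 'c', 'd', 'e'] -> ['c', 'a', 'd', 'e']
'd': index 2 in ['c', 'a', 'd', 'e'] -> ['d', 'c', 'a', 'e']
'd': index 0 in ['d', 'c', 'a', 'e'] -> ['d', 'c', 'a', 'e']
'd': index 0 in ['d', 'c', 'a', 'e'] -> ['d', 'c', 'a', 'e']
'd': index 0 in ['d', 'c', 'a', 'e'] -> ['d', 'c', 'a', 'e']
'c': index 1 in ['d', 'c', 'a', 'e'] -> ['c', 'd', 'a', 'e']
'c': index 0 in ['c', 'd', 'a', 'e'] -> ['c', 'd', 'a', 'e']
'e': index 3 in ['c', 'd', 'a', 'e'] -> ['e', 'c', 'd', 'a']
'c': index 1 in ['e', 'c', 'd', 'a'] -> ['c', 'e', 'd', 'a']
'a': index 3 in ['c', 'e', 'd', 'a'] -> ['a', 'c', 'e', 'd']
'a': index 0 in ['a', 'c', 'e', 'd'] -> ['a', 'c', 'e', 'd']
'a': index 0 in ['a', 'c', 'e', 'd'] -> ['a', 'c', 'e', 'd']


Output: [1, 2, 0, 0, 0, 1, 0, 3, 1, 3, 0, 0]


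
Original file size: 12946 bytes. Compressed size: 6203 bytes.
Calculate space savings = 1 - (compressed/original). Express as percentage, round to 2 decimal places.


ratio = compressed/original = 6203/12946 = 0.479144
savings = 1 - ratio = 1 - 0.479144 = 0.520856
as a percentage: 0.520856 * 100 = 52.09%

Space savings = 1 - 6203/12946 = 52.09%


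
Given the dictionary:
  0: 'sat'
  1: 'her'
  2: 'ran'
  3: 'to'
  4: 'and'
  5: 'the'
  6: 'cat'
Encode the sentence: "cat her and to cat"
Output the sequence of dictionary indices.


Look up each word in the dictionary:
  'cat' -> 6
  'her' -> 1
  'and' -> 4
  'to' -> 3
  'cat' -> 6

Encoded: [6, 1, 4, 3, 6]


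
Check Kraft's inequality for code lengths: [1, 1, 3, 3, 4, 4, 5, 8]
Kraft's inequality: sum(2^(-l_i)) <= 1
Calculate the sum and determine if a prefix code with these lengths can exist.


Sum = 2^(-1) + 2^(-1) + 2^(-3) + 2^(-3) + 2^(-4) + 2^(-4) + 2^(-5) + 2^(-8)
    = 0.5 + 0.5 + 0.125 + 0.125 + 0.0625 + 0.0625 + 0.03125 + 0.00390625
    = 361/256 = 1.41015625
Since 1.41015625 > 1, Kraft's inequality is NOT satisfied.
A prefix code with these lengths CANNOT exist.

Kraft sum = 1.41015625. Not satisfied.


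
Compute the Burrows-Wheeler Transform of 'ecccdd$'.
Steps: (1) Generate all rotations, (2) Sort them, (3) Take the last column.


Rotations (sorted):
  0: $ecccdd -> last char: d
  1: cccdd$e -> last char: e
  2: ccdd$ec -> last char: c
  3: cdd$ecc -> last char: c
  4: d$ecccd -> last char: d
  5: dd$eccc -> last char: c
  6: ecccdd$ -> last char: $


BWT = deccdc$


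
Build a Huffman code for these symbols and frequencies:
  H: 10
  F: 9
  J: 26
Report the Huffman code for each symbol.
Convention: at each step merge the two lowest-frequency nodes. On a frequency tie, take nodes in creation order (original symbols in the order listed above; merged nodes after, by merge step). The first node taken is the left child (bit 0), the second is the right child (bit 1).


Huffman tree construction:
Step 1: Merge F(9) + H(10) = 19
Step 2: Merge (F+H)(19) + J(26) = 45
Read each symbol's code off the tree from the root (left child = 0, right child = 1).

Codes:
  H: 01 (length 2)
  F: 00 (length 2)
  J: 1 (length 1)
Average code length: 64/45 = 1.4222 bits/symbol


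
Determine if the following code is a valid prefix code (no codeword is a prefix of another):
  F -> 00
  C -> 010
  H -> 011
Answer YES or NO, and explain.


Checking each pair (does one codeword prefix another?):
  F='00' vs C='010': no prefix
  F='00' vs H='011': no prefix
  C='010' vs F='00': no prefix
  C='010' vs H='011': no prefix
  H='011' vs F='00': no prefix
  H='011' vs C='010': no prefix
No violation found over all pairs.

YES -- this is a valid prefix code. No codeword is a prefix of any other codeword.


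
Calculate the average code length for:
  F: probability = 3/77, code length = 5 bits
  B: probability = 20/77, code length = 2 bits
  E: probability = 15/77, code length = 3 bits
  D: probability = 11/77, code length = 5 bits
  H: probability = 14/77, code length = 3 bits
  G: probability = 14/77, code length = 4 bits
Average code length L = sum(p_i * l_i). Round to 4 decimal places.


Weighted contributions p_i * l_i:
  F: (3/77) * 5 = 15/77
  B: (20/77) * 2 = 40/77
  E: (15/77) * 3 = 45/77
  D: (11/77) * 5 = 55/77
  H: (14/77) * 3 = 42/77
  G: (14/77) * 4 = 56/77
Sum = (15 + 40 + 45 + 55 + 42 + 56)/77 = 253/77

L = 253/77 = 3.2857 bits/symbol


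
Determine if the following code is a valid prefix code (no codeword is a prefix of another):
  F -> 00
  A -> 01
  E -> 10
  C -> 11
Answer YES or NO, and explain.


Checking each pair (does one codeword prefix another?):
  F='00' vs A='01': no prefix
  F='00' vs E='10': no prefix
  F='00' vs C='11': no prefix
  A='01' vs F='00': no prefix
  A='01' vs E='10': no prefix
  A='01' vs C='11': no prefix
  E='10' vs F='00': no prefix
  E='10' vs A='01': no prefix
  E='10' vs C='11': no prefix
  C='11' vs F='00': no prefix
  C='11' vs A='01': no prefix
  C='11' vs E='10': no prefix
No violation found over all pairs.

YES -- this is a valid prefix code. No codeword is a prefix of any other codeword.


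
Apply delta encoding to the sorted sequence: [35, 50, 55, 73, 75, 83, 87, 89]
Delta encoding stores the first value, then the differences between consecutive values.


First value: 35
Deltas:
  50 - 35 = 15
  55 - 50 = 5
  73 - 55 = 18
  75 - 73 = 2
  83 - 75 = 8
  87 - 83 = 4
  89 - 87 = 2


Delta encoded: [35, 15, 5, 18, 2, 8, 4, 2]


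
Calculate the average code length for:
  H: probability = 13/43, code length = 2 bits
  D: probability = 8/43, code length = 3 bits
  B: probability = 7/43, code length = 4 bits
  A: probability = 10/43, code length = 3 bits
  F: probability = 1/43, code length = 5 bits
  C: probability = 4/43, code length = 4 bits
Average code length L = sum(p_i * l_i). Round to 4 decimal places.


Weighted contributions p_i * l_i:
  H: (13/43) * 2 = 26/43
  D: (8/43) * 3 = 24/43
  B: (7/43) * 4 = 28/43
  A: (10/43) * 3 = 30/43
  F: (1/43) * 5 = 5/43
  C: (4/43) * 4 = 16/43
Sum = (26 + 24 + 28 + 30 + 5 + 16)/43 = 129/43

L = 129/43 = 3.0000 bits/symbol


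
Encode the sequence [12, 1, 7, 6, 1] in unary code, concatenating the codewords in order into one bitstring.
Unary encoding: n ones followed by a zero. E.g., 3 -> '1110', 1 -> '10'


Encode each number as n ones followed by a terminating 0:
  12 -> 1111111111110 (13 bits)
  1 -> 10 (2 bits)
  7 -> 11111110 (8 bits)
  6 -> 1111110 (7 bits)
  1 -> 10 (2 bits)
Total length = 13 + 2 + 8 + 7 + 2 = 32 bits.

Unary([12, 1, 7, 6, 1]) = 11111111111101011111110111111010 (32 bits)


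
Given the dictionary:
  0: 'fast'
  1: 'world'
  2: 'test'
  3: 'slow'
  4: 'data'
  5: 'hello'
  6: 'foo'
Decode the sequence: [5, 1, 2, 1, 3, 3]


Look up each index in the dictionary:
  5 -> 'hello'
  1 -> 'world'
  2 -> 'test'
  1 -> 'world'
  3 -> 'slow'
  3 -> 'slow'

Decoded: "hello world test world slow slow"


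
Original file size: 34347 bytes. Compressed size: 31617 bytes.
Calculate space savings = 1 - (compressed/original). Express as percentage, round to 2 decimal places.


ratio = compressed/original = 31617/34347 = 0.920517
savings = 1 - ratio = 1 - 0.920517 = 0.079483
as a percentage: 0.079483 * 100 = 7.95%

Space savings = 1 - 31617/34347 = 7.95%


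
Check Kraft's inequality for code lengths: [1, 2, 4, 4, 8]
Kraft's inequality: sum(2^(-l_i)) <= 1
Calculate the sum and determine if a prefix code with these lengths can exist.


Sum = 2^(-1) + 2^(-2) + 2^(-4) + 2^(-4) + 2^(-8)
    = 0.5 + 0.25 + 0.0625 + 0.0625 + 0.00390625
    = 225/256 = 0.87890625
Since 0.87890625 <= 1, Kraft's inequality IS satisfied.
A prefix code with these lengths CAN exist.

Kraft sum = 0.87890625. Satisfied.


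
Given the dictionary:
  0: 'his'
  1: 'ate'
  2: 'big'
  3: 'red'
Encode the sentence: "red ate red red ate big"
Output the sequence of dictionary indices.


Look up each word in the dictionary:
  'red' -> 3
  'ate' -> 1
  'red' -> 3
  'red' -> 3
  'ate' -> 1
  'big' -> 2

Encoded: [3, 1, 3, 3, 1, 2]


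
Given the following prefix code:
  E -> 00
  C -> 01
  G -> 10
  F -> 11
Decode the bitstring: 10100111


Decoding step by step:
Bits 10 -> G
Bits 10 -> G
Bits 01 -> C
Bits 11 -> F


Decoded message: GGCF


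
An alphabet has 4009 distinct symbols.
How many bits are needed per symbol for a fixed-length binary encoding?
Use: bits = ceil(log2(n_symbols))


log2(4009) = 11.969
Bracket: 2^11 = 2048 < 4009 <= 2^12 = 4096
So ceil(log2(4009)) = 12

bits = ceil(log2(4009)) = ceil(11.969) = 12 bits


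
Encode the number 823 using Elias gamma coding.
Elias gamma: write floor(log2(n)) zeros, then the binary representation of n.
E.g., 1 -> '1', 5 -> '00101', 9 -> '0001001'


num_bits = floor(log2(823)) + 1 = 10
leading_zeros = num_bits - 1 = 9
binary(823) = 1100110111

Elias gamma(823) = '000000000' + '1100110111' = 0000000001100110111 (19 bits)


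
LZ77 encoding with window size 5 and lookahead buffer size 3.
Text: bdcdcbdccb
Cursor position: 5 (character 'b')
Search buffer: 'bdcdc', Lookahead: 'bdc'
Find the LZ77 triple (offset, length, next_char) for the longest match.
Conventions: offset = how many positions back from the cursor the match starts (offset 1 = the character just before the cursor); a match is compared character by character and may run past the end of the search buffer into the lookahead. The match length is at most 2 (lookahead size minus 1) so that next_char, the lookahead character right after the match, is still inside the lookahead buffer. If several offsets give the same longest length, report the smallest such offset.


Try each offset into the search buffer:
  offset=1 (pos 4, char 'c'): match length 0
  offset=2 (pos 3, char 'd'): match length 0
  offset=3 (pos 2, char 'c'): match length 0
  offset=4 (pos 1, char 'd'): match length 0
  offset=5 (pos 0, char 'b'): match length 2
Longest match has length 2 at offset 5.
next_char = character at position 5 + 2 = 7 -> 'c'

Best match: offset=5, length=2 (matching 'bd' starting at position 0)
LZ77 triple: (5, 2, 'c')


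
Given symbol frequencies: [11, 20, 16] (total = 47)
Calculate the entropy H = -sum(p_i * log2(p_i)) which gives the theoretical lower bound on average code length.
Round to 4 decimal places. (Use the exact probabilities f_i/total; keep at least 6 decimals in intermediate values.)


Per-symbol terms -p_i * log2(p_i) with p_i = f_i/47:
  p = 11/47 = 0.234043: log2(p) = -2.095157, -p*log2(p) = 0.490356
  p = 20/47 = 0.425532: log2(p) = -1.232661, -p*log2(p) = 0.524536
  p = 16/47 = 0.340426: log2(p) = -1.554589, -p*log2(p) = 0.529222
H = 0.490356 + 0.524536 + 0.529222 = 1.544114

H = 1.5441 bits/symbol


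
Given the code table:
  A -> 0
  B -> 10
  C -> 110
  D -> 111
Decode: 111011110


Decoding:
111 -> D
0 -> A
111 -> D
10 -> B


Result: DADB


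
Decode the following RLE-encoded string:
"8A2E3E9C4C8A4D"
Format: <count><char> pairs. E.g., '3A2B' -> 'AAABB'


Expanding each <count><char> pair:
  8A -> 'AAAAAAAA'
  2E -> 'EE'
  3E -> 'EEE'
  9C -> 'CCCCCCCCC'
  4C -> 'CCCC'
  8A -> 'AAAAAAAA'
  4D -> 'DDDD'

Decoded = AAAAAAAAEEEEECCCCCCCCCCCCCAAAAAAAADDDD


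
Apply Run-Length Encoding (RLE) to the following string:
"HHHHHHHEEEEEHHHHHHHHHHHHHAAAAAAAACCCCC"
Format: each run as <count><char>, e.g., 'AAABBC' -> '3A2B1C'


Scanning runs left to right:
  i=0: run of 'H' x 7 -> '7H'
  i=7: run of 'E' x 5 -> '5E'
  i=12: run of 'H' x 13 -> '13H'
  i=25: run of 'A' x 8 -> '8A'
  i=33: run of 'C' x 5 -> '5C'

RLE = 7H5E13H8A5C


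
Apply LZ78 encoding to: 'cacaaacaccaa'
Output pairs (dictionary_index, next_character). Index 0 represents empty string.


LZ78 encoding steps:
Dictionary: {0: ''}
Step 1: w='' (idx 0), next='c' -> output (0, 'c'), add 'c' as idx 1
Step 2: w='' (idx 0), next='a' -> output (0, 'a'), add 'a' as idx 2
Step 3: w='c' (idx 1), next='a' -> output (1, 'a'), add 'ca' as idx 3
Step 4: w='a' (idx 2), next='a' -> output (2, 'a'), add 'aa' as idx 4
Step 5: w='ca' (idx 3), next='c' -> output (3, 'c'), add 'cac' as idx 5
Step 6: w='ca' (idx 3), next='a' -> output (3, 'a'), add 'caa' as idx 6


Encoded: [(0, 'c'), (0, 'a'), (1, 'a'), (2, 'a'), (3, 'c'), (3, 'a')]


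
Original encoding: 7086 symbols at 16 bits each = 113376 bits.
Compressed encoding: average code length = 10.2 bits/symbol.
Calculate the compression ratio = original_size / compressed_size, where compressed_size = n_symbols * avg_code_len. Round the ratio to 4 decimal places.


original_size = n_symbols * orig_bits = 7086 * 16 = 113376 bits
compressed_size = n_symbols * avg_code_len = 7086 * 10.2 = 72277.2 bits
ratio = original_size / compressed_size = 113376 / 72277.2 = 1.5686

Compression ratio = 1.5686


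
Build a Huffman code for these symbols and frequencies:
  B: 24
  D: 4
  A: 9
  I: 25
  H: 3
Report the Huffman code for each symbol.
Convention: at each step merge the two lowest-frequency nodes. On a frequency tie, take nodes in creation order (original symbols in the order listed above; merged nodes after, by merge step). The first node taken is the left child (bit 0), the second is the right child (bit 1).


Huffman tree construction:
Step 1: Merge H(3) + D(4) = 7
Step 2: Merge (H+D)(7) + A(9) = 16
Step 3: Merge ((H+D)+A)(16) + B(24) = 40
Step 4: Merge I(25) + (((H+D)+A)+B)(40) = 65
Read each symbol's code off the tree from the root (left child = 0, right child = 1).

Codes:
  B: 11 (length 2)
  D: 1001 (length 4)
  A: 101 (length 3)
  I: 0 (length 1)
  H: 1000 (length 4)
Average code length: 128/65 = 1.9692 bits/symbol


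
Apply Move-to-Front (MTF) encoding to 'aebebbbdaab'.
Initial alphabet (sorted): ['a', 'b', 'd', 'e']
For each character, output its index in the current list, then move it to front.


MTF encoding:
'a': index 0 in ['a', 'b', 'd', 'e'] -> ['a', 'b', 'd', 'e']
'e': index 3 in ['a', 'b', 'd', 'e'] -> ['e', 'a', 'b', 'd']
'b': index 2 in ['e', 'a', 'b', 'd'] -> ['b', 'e', 'a', 'd']
'e': index 1 in ['b', 'e', 'a', 'd'] -> ['e', 'b', 'a', 'd']
'b': index 1 in ['e', 'b', 'a', 'd'] -> ['b', 'e', 'a', 'd']
'b': index 0 in ['b', 'e', 'a', 'd'] -> ['b', 'e', 'a', 'd']
'b': index 0 in ['b', 'e', 'a', 'd'] -> ['b', 'e', 'a', 'd']
'd': index 3 in ['b', 'e', 'a', 'd'] -> ['d', 'b', 'e', 'a']
'a': index 3 in ['d', 'b', 'e', 'a'] -> ['a', 'd', 'b', 'e']
'a': index 0 in ['a', 'd', 'b', 'e'] -> ['a', 'd', 'b', 'e']
'b': index 2 in ['a', 'd', 'b', 'e'] -> ['b', 'a', 'd', 'e']


Output: [0, 3, 2, 1, 1, 0, 0, 3, 3, 0, 2]


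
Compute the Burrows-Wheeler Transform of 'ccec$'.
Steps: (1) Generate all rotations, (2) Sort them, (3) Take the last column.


Rotations (sorted):
  0: $ccec -> last char: c
  1: c$cce -> last char: e
  2: ccec$ -> last char: $
  3: cec$c -> last char: c
  4: ec$cc -> last char: c


BWT = ce$cc


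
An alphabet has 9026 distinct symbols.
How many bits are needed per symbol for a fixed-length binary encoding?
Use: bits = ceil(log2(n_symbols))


log2(9026) = 13.1399
Bracket: 2^13 = 8192 < 9026 <= 2^14 = 16384
So ceil(log2(9026)) = 14

bits = ceil(log2(9026)) = ceil(13.1399) = 14 bits


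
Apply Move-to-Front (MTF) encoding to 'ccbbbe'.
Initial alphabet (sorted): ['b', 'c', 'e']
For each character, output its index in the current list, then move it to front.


MTF encoding:
'c': index 1 in ['b', 'c', 'e'] -> ['c', 'b', 'e']
'c': index 0 in ['c', 'b', 'e'] -> ['c', 'b', 'e']
'b': index 1 in ['c', 'b', 'e'] -> ['b', 'c', 'e']
'b': index 0 in ['b', 'c', 'e'] -> ['b', 'c', 'e']
'b': index 0 in ['b', 'c', 'e'] -> ['b', 'c', 'e']
'e': index 2 in ['b', 'c', 'e'] -> ['e', 'b', 'c']


Output: [1, 0, 1, 0, 0, 2]


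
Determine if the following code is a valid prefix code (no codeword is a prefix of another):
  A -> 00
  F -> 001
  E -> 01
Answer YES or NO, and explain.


Checking each pair (does one codeword prefix another?):
  A='00' vs F='001': prefix -- VIOLATION

NO -- this is NOT a valid prefix code. A (00) is a prefix of F (001).


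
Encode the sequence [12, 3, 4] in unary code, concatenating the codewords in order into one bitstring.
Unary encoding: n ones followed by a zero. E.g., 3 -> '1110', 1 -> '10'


Encode each number as n ones followed by a terminating 0:
  12 -> 1111111111110 (13 bits)
  3 -> 1110 (4 bits)
  4 -> 11110 (5 bits)
Total length = 13 + 4 + 5 = 22 bits.

Unary([12, 3, 4]) = 1111111111110111011110 (22 bits)


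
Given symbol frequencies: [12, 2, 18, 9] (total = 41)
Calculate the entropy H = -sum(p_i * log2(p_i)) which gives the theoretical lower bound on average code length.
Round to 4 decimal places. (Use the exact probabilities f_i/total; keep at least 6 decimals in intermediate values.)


Per-symbol terms -p_i * log2(p_i) with p_i = f_i/41:
  p = 12/41 = 0.292683: log2(p) = -1.772590, -p*log2(p) = 0.518807
  p = 2/41 = 0.048780: log2(p) = -4.357552, -p*log2(p) = 0.212564
  p = 18/41 = 0.439024: log2(p) = -1.187627, -p*log2(p) = 0.521397
  p = 9/41 = 0.219512: log2(p) = -2.187627, -p*log2(p) = 0.480211
H = 0.518807 + 0.212564 + 0.521397 + 0.480211 = 1.732979

H = 1.733 bits/symbol


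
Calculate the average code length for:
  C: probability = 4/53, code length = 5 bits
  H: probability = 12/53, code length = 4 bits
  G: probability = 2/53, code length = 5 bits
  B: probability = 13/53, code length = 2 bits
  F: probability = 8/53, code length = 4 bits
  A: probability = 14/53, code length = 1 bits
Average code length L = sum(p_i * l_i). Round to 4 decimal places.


Weighted contributions p_i * l_i:
  C: (4/53) * 5 = 20/53
  H: (12/53) * 4 = 48/53
  G: (2/53) * 5 = 10/53
  B: (13/53) * 2 = 26/53
  F: (8/53) * 4 = 32/53
  A: (14/53) * 1 = 14/53
Sum = (20 + 48 + 10 + 26 + 32 + 14)/53 = 150/53

L = 150/53 = 2.8302 bits/symbol


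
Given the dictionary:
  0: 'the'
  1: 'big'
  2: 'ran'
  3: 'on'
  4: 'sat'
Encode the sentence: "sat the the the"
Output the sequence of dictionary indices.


Look up each word in the dictionary:
  'sat' -> 4
  'the' -> 0
  'the' -> 0
  'the' -> 0

Encoded: [4, 0, 0, 0]


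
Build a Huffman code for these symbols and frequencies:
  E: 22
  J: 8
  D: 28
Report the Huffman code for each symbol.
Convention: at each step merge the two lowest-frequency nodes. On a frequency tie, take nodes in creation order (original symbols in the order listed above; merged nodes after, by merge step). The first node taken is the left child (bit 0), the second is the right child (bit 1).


Huffman tree construction:
Step 1: Merge J(8) + E(22) = 30
Step 2: Merge D(28) + (J+E)(30) = 58
Read each symbol's code off the tree from the root (left child = 0, right child = 1).

Codes:
  E: 11 (length 2)
  J: 10 (length 2)
  D: 0 (length 1)
Average code length: 88/58 = 1.5172 bits/symbol


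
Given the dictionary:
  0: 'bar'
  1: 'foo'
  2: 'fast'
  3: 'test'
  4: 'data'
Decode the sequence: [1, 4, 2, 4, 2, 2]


Look up each index in the dictionary:
  1 -> 'foo'
  4 -> 'data'
  2 -> 'fast'
  4 -> 'data'
  2 -> 'fast'
  2 -> 'fast'

Decoded: "foo data fast data fast fast"


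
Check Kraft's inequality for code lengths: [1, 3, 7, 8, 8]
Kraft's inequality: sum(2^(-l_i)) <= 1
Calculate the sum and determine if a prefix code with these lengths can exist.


Sum = 2^(-1) + 2^(-3) + 2^(-7) + 2^(-8) + 2^(-8)
    = 0.5 + 0.125 + 0.0078125 + 0.00390625 + 0.00390625
    = 164/256 = 0.640625
Since 0.640625 <= 1, Kraft's inequality IS satisfied.
A prefix code with these lengths CAN exist.

Kraft sum = 0.640625. Satisfied.


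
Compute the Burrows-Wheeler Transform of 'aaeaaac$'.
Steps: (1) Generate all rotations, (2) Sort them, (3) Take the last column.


Rotations (sorted):
  0: $aaeaaac -> last char: c
  1: aaac$aae -> last char: e
  2: aac$aaea -> last char: a
  3: aaeaaac$ -> last char: $
  4: ac$aaeaa -> last char: a
  5: aeaaac$a -> last char: a
  6: c$aaeaaa -> last char: a
  7: eaaac$aa -> last char: a


BWT = cea$aaaa


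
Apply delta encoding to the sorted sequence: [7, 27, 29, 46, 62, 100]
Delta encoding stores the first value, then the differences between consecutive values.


First value: 7
Deltas:
  27 - 7 = 20
  29 - 27 = 2
  46 - 29 = 17
  62 - 46 = 16
  100 - 62 = 38


Delta encoded: [7, 20, 2, 17, 16, 38]


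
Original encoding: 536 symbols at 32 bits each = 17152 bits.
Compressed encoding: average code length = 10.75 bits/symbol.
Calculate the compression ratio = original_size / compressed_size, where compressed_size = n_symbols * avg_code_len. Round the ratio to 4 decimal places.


original_size = n_symbols * orig_bits = 536 * 32 = 17152 bits
compressed_size = n_symbols * avg_code_len = 536 * 10.75 = 5762.0 bits
ratio = original_size / compressed_size = 17152 / 5762.0 = 2.9767

Compression ratio = 2.9767


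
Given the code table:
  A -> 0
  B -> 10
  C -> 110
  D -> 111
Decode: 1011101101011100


Decoding:
10 -> B
111 -> D
0 -> A
110 -> C
10 -> B
111 -> D
0 -> A
0 -> A


Result: BDACBDAA


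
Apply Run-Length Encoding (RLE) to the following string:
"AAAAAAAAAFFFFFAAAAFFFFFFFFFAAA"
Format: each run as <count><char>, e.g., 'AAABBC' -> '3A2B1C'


Scanning runs left to right:
  i=0: run of 'A' x 9 -> '9A'
  i=9: run of 'F' x 5 -> '5F'
  i=14: run of 'A' x 4 -> '4A'
  i=18: run of 'F' x 9 -> '9F'
  i=27: run of 'A' x 3 -> '3A'

RLE = 9A5F4A9F3A


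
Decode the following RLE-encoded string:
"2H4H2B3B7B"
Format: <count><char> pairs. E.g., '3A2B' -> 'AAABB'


Expanding each <count><char> pair:
  2H -> 'HH'
  4H -> 'HHHH'
  2B -> 'BB'
  3B -> 'BBB'
  7B -> 'BBBBBBB'

Decoded = HHHHHHBBBBBBBBBBBB


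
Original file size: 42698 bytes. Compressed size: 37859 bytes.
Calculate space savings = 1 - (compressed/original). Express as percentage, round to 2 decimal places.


ratio = compressed/original = 37859/42698 = 0.886669
savings = 1 - ratio = 1 - 0.886669 = 0.113331
as a percentage: 0.113331 * 100 = 11.33%

Space savings = 1 - 37859/42698 = 11.33%


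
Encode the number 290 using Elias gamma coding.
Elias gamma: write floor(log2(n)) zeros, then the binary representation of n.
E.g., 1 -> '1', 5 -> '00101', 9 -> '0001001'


num_bits = floor(log2(290)) + 1 = 9
leading_zeros = num_bits - 1 = 8
binary(290) = 100100010

Elias gamma(290) = '00000000' + '100100010' = 00000000100100010 (17 bits)


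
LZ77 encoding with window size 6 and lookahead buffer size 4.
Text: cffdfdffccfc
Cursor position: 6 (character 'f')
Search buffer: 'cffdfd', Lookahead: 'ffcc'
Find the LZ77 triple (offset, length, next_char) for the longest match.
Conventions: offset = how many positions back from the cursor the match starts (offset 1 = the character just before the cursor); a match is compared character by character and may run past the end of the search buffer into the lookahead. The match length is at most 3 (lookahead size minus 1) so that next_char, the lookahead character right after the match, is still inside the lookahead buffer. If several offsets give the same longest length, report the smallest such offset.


Try each offset into the search buffer:
  offset=1 (pos 5, char 'd'): match length 0
  offset=2 (pos 4, char 'f'): match length 1
  offset=3 (pos 3, char 'd'): match length 0
  offset=4 (pos 2, char 'f'): match length 1
  offset=5 (pos 1, char 'f'): match length 2
  offset=6 (pos 0, char 'c'): match length 0
Longest match has length 2 at offset 5.
next_char = character at position 6 + 2 = 8 -> 'c'

Best match: offset=5, length=2 (matching 'ff' starting at position 1)
LZ77 triple: (5, 2, 'c')


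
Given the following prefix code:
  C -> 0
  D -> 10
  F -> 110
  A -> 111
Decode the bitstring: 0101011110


Decoding step by step:
Bits 0 -> C
Bits 10 -> D
Bits 10 -> D
Bits 111 -> A
Bits 10 -> D


Decoded message: CDDAD


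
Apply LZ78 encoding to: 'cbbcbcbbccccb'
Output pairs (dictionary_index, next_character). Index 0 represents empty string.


LZ78 encoding steps:
Dictionary: {0: ''}
Step 1: w='' (idx 0), next='c' -> output (0, 'c'), add 'c' as idx 1
Step 2: w='' (idx 0), next='b' -> output (0, 'b'), add 'b' as idx 2
Step 3: w='b' (idx 2), next='c' -> output (2, 'c'), add 'bc' as idx 3
Step 4: w='bc' (idx 3), next='b' -> output (3, 'b'), add 'bcb' as idx 4
Step 5: w='bc' (idx 3), next='c' -> output (3, 'c'), add 'bcc' as idx 5
Step 6: w='c' (idx 1), next='c' -> output (1, 'c'), add 'cc' as idx 6
Step 7: w='b' (idx 2), end of input -> output (2, '')


Encoded: [(0, 'c'), (0, 'b'), (2, 'c'), (3, 'b'), (3, 'c'), (1, 'c'), (2, '')]


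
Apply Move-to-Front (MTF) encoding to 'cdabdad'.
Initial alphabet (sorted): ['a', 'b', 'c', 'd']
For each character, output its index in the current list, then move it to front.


MTF encoding:
'c': index 2 in ['a', 'b', 'c', 'd'] -> ['c', 'a', 'b', 'd']
'd': index 3 in ['c', 'a', 'b', 'd'] -> ['d', 'c', 'a', 'b']
'a': index 2 in ['d', 'c', 'a', 'b'] -> ['a', 'd', 'c', 'b']
'b': index 3 in ['a', 'd', 'c', 'b'] -> ['b', 'a', 'd', 'c']
'd': index 2 in ['b', 'a', 'd', 'c'] -> ['d', 'b', 'a', 'c']
'a': index 2 in ['d', 'b', 'a', 'c'] -> ['a', 'd', 'b', 'c']
'd': index 1 in ['a', 'd', 'b', 'c'] -> ['d', 'a', 'b', 'c']


Output: [2, 3, 2, 3, 2, 2, 1]


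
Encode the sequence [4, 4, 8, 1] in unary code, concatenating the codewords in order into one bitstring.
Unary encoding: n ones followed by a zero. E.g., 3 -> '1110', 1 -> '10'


Encode each number as n ones followed by a terminating 0:
  4 -> 11110 (5 bits)
  4 -> 11110 (5 bits)
  8 -> 111111110 (9 bits)
  1 -> 10 (2 bits)
Total length = 5 + 5 + 9 + 2 = 21 bits.

Unary([4, 4, 8, 1]) = 111101111011111111010 (21 bits)


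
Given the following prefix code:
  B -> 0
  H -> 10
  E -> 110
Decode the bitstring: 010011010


Decoding step by step:
Bits 0 -> B
Bits 10 -> H
Bits 0 -> B
Bits 110 -> E
Bits 10 -> H


Decoded message: BHBEH


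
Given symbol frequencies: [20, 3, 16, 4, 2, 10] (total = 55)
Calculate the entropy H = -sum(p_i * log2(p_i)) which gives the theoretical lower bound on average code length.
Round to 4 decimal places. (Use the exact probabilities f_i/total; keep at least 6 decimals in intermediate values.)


Per-symbol terms -p_i * log2(p_i) with p_i = f_i/55:
  p = 20/55 = 0.363636: log2(p) = -1.459432, -p*log2(p) = 0.530702
  p = 3/55 = 0.054545: log2(p) = -4.196397, -p*log2(p) = 0.228894
  p = 16/55 = 0.290909: log2(p) = -1.781360, -p*log2(p) = 0.518214
  p = 4/55 = 0.072727: log2(p) = -3.781360, -p*log2(p) = 0.275008
  p = 2/55 = 0.036364: log2(p) = -4.781360, -p*log2(p) = 0.173868
  p = 10/55 = 0.181818: log2(p) = -2.459432, -p*log2(p) = 0.447169
H = 0.530702 + 0.228894 + 0.518214 + 0.275008 + 0.173868 + 0.447169 = 2.173855

H = 2.1739 bits/symbol


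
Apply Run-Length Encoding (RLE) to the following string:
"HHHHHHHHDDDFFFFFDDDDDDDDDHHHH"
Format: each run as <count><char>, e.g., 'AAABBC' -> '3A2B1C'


Scanning runs left to right:
  i=0: run of 'H' x 8 -> '8H'
  i=8: run of 'D' x 3 -> '3D'
  i=11: run of 'F' x 5 -> '5F'
  i=16: run of 'D' x 9 -> '9D'
  i=25: run of 'H' x 4 -> '4H'

RLE = 8H3D5F9D4H


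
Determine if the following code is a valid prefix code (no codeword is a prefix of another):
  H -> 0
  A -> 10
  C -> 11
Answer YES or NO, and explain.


Checking each pair (does one codeword prefix another?):
  H='0' vs A='10': no prefix
  H='0' vs C='11': no prefix
  A='10' vs H='0': no prefix
  A='10' vs C='11': no prefix
  C='11' vs H='0': no prefix
  C='11' vs A='10': no prefix
No violation found over all pairs.

YES -- this is a valid prefix code. No codeword is a prefix of any other codeword.


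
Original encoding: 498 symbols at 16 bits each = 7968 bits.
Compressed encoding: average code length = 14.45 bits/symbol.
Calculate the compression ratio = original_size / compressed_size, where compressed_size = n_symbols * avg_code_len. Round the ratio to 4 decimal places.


original_size = n_symbols * orig_bits = 498 * 16 = 7968 bits
compressed_size = n_symbols * avg_code_len = 498 * 14.45 = 7196.1 bits
ratio = original_size / compressed_size = 7968 / 7196.1 = 1.1073

Compression ratio = 1.1073


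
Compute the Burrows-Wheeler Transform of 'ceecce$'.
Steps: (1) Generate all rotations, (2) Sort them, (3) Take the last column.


Rotations (sorted):
  0: $ceecce -> last char: e
  1: cce$cee -> last char: e
  2: ce$ceec -> last char: c
  3: ceecce$ -> last char: $
  4: e$ceecc -> last char: c
  5: ecce$ce -> last char: e
  6: eecce$c -> last char: c


BWT = eec$cec


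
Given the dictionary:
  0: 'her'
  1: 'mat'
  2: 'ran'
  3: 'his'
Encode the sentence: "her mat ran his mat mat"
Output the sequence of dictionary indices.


Look up each word in the dictionary:
  'her' -> 0
  'mat' -> 1
  'ran' -> 2
  'his' -> 3
  'mat' -> 1
  'mat' -> 1

Encoded: [0, 1, 2, 3, 1, 1]


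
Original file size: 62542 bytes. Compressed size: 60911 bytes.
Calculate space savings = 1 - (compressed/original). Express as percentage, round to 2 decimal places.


ratio = compressed/original = 60911/62542 = 0.973922
savings = 1 - ratio = 1 - 0.973922 = 0.026078
as a percentage: 0.026078 * 100 = 2.61%

Space savings = 1 - 60911/62542 = 2.61%


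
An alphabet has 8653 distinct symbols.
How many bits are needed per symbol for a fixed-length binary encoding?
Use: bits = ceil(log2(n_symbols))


log2(8653) = 13.079
Bracket: 2^13 = 8192 < 8653 <= 2^14 = 16384
So ceil(log2(8653)) = 14

bits = ceil(log2(8653)) = ceil(13.079) = 14 bits


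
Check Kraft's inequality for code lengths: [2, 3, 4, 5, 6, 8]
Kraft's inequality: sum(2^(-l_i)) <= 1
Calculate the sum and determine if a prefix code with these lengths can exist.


Sum = 2^(-2) + 2^(-3) + 2^(-4) + 2^(-5) + 2^(-6) + 2^(-8)
    = 0.25 + 0.125 + 0.0625 + 0.03125 + 0.015625 + 0.00390625
    = 125/256 = 0.48828125
Since 0.48828125 <= 1, Kraft's inequality IS satisfied.
A prefix code with these lengths CAN exist.

Kraft sum = 0.48828125. Satisfied.


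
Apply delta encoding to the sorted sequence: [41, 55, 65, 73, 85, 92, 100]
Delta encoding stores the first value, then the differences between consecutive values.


First value: 41
Deltas:
  55 - 41 = 14
  65 - 55 = 10
  73 - 65 = 8
  85 - 73 = 12
  92 - 85 = 7
  100 - 92 = 8


Delta encoded: [41, 14, 10, 8, 12, 7, 8]


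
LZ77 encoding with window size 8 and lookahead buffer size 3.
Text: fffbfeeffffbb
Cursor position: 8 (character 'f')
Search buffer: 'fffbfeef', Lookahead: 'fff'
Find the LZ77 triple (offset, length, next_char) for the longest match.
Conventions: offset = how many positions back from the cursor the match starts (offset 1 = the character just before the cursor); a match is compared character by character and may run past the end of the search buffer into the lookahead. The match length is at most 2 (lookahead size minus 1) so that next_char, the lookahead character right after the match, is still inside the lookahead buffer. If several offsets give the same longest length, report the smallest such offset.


Try each offset into the search buffer:
  offset=1 (pos 7, char 'f'): match length 2
  offset=2 (pos 6, char 'e'): match length 0
  offset=3 (pos 5, char 'e'): match length 0
  offset=4 (pos 4, char 'f'): match length 1
  offset=5 (pos 3, char 'b'): match length 0
  offset=6 (pos 2, char 'f'): match length 1
  offset=7 (pos 1, char 'f'): match length 2
  offset=8 (pos 0, char 'f'): match length 2
Longest match has length 2, found at offsets 1, 7, 8; take the smallest, offset 1.
next_char = character at position 8 + 2 = 10 -> 'f'

Best match: offset=1, length=2 (matching 'ff' starting at position 7)
LZ77 triple: (1, 2, 'f')


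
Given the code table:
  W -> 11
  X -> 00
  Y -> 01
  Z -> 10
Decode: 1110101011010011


Decoding:
11 -> W
10 -> Z
10 -> Z
10 -> Z
11 -> W
01 -> Y
00 -> X
11 -> W


Result: WZZZWYXW


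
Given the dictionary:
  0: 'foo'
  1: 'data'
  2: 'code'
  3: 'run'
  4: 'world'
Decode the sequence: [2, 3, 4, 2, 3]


Look up each index in the dictionary:
  2 -> 'code'
  3 -> 'run'
  4 -> 'world'
  2 -> 'code'
  3 -> 'run'

Decoded: "code run world code run"


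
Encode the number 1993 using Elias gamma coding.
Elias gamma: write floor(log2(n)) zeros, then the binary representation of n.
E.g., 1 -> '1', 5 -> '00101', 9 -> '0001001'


num_bits = floor(log2(1993)) + 1 = 11
leading_zeros = num_bits - 1 = 10
binary(1993) = 11111001001

Elias gamma(1993) = '0000000000' + '11111001001' = 000000000011111001001 (21 bits)


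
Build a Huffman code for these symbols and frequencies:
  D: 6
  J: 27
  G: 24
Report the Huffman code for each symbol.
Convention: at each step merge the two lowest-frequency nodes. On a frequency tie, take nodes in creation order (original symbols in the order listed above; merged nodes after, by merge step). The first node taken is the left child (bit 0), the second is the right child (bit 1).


Huffman tree construction:
Step 1: Merge D(6) + G(24) = 30
Step 2: Merge J(27) + (D+G)(30) = 57
Read each symbol's code off the tree from the root (left child = 0, right child = 1).

Codes:
  D: 10 (length 2)
  J: 0 (length 1)
  G: 11 (length 2)
Average code length: 87/57 = 1.5263 bits/symbol


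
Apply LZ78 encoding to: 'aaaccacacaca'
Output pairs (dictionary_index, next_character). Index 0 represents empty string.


LZ78 encoding steps:
Dictionary: {0: ''}
Step 1: w='' (idx 0), next='a' -> output (0, 'a'), add 'a' as idx 1
Step 2: w='a' (idx 1), next='a' -> output (1, 'a'), add 'aa' as idx 2
Step 3: w='' (idx 0), next='c' -> output (0, 'c'), add 'c' as idx 3
Step 4: w='c' (idx 3), next='a' -> output (3, 'a'), add 'ca' as idx 4
Step 5: w='ca' (idx 4), next='c' -> output (4, 'c'), add 'cac' as idx 5
Step 6: w='a' (idx 1), next='c' -> output (1, 'c'), add 'ac' as idx 6
Step 7: w='a' (idx 1), end of input -> output (1, '')


Encoded: [(0, 'a'), (1, 'a'), (0, 'c'), (3, 'a'), (4, 'c'), (1, 'c'), (1, '')]


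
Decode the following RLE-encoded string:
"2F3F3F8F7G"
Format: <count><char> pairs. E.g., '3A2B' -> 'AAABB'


Expanding each <count><char> pair:
  2F -> 'FF'
  3F -> 'FFF'
  3F -> 'FFF'
  8F -> 'FFFFFFFF'
  7G -> 'GGGGGGG'

Decoded = FFFFFFFFFFFFFFFFGGGGGGG


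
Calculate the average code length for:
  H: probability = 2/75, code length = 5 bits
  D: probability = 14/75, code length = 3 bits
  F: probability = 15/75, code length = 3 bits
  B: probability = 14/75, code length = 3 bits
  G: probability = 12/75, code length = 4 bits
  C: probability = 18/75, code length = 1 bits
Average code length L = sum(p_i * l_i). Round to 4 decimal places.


Weighted contributions p_i * l_i:
  H: (2/75) * 5 = 10/75
  D: (14/75) * 3 = 42/75
  F: (15/75) * 3 = 45/75
  B: (14/75) * 3 = 42/75
  G: (12/75) * 4 = 48/75
  C: (18/75) * 1 = 18/75
Sum = (10 + 42 + 45 + 42 + 48 + 18)/75 = 205/75

L = 205/75 = 2.7333 bits/symbol


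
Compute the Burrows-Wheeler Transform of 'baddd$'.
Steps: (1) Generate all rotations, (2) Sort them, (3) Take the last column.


Rotations (sorted):
  0: $baddd -> last char: d
  1: addd$b -> last char: b
  2: baddd$ -> last char: $
  3: d$badd -> last char: d
  4: dd$bad -> last char: d
  5: ddd$ba -> last char: a


BWT = db$dda


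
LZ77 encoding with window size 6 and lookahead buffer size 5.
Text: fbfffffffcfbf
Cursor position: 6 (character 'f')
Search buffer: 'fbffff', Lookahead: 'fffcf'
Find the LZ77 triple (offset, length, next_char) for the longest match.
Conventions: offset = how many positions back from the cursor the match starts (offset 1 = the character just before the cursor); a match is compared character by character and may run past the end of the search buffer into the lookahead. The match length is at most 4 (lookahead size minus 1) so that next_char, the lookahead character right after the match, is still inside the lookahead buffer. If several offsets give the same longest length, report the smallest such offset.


Try each offset into the search buffer:
  offset=1 (pos 5, char 'f'): match length 3
  offset=2 (pos 4, char 'f'): match length 3
  offset=3 (pos 3, char 'f'): match length 3
  offset=4 (pos 2, char 'f'): match length 3
  offset=5 (pos 1, char 'b'): match length 0
  offset=6 (pos 0, char 'f'): match length 1
Longest match has length 3, found at offsets 1, 2, 3, 4; take the smallest, offset 1.
next_char = character at position 6 + 3 = 9 -> 'c'

Best match: offset=1, length=3 (matching 'fff' starting at position 5)
LZ77 triple: (1, 3, 'c')


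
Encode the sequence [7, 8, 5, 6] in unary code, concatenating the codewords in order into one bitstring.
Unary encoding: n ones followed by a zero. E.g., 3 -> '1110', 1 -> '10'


Encode each number as n ones followed by a terminating 0:
  7 -> 11111110 (8 bits)
  8 -> 111111110 (9 bits)
  5 -> 111110 (6 bits)
  6 -> 1111110 (7 bits)
Total length = 8 + 9 + 6 + 7 = 30 bits.

Unary([7, 8, 5, 6]) = 111111101111111101111101111110 (30 bits)


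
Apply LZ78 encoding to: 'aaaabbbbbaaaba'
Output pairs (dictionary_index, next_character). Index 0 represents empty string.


LZ78 encoding steps:
Dictionary: {0: ''}
Step 1: w='' (idx 0), next='a' -> output (0, 'a'), add 'a' as idx 1
Step 2: w='a' (idx 1), next='a' -> output (1, 'a'), add 'aa' as idx 2
Step 3: w='a' (idx 1), next='b' -> output (1, 'b'), add 'ab' as idx 3
Step 4: w='' (idx 0), next='b' -> output (0, 'b'), add 'b' as idx 4
Step 5: w='b' (idx 4), next='b' -> output (4, 'b'), add 'bb' as idx 5
Step 6: w='b' (idx 4), next='a' -> output (4, 'a'), add 'ba' as idx 6
Step 7: w='aa' (idx 2), next='b' -> output (2, 'b'), add 'aab' as idx 7
Step 8: w='a' (idx 1), end of input -> output (1, '')


Encoded: [(0, 'a'), (1, 'a'), (1, 'b'), (0, 'b'), (4, 'b'), (4, 'a'), (2, 'b'), (1, '')]
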